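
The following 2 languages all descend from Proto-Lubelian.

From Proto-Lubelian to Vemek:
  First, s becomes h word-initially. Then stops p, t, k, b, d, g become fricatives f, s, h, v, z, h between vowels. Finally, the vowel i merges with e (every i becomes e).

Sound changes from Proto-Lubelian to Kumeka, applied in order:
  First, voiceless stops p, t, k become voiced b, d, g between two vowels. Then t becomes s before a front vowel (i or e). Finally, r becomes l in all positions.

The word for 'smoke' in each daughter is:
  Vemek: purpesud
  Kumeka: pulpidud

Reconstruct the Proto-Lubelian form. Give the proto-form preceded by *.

*purpitud

Position 3: Vemek has r, Kumeka has l. Vemek preserves r here (none of its changes turn any other segment into r), so the proto-segment is *r.
Position 6: Vemek has s, Kumeka has d. Taking the neighbouring segments as reconstructed: Vemek s could go back to *t or *s; Kumeka d could go back to *t or *d — the one source consistent with every daughter is *t.
This points to *purpitud. Verify forward in each daughter:
Vemek: *purpitud > purpisud > purpesud  (by intervocalic lenition, vowel merger)
Kumeka: *purpitud
  purpitud → purpidud   [intervocalic voicing]
  purpidud (rule 2 does not apply)
  purpidud → pulpidud   [unconditioned shift]
  giving Kumeka pulpidud.
*purpitud is the unique common source.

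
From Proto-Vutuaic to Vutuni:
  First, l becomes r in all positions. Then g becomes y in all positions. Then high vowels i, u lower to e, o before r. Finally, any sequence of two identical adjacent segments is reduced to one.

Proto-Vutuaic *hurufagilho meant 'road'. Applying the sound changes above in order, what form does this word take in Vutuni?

horufayerho

Vutuni: *hurufagilho
  hurufagilho → hurufagirho   [unconditioned shift]
  hurufagirho → hurufayirho   [unconditioned shift]
  hurufayirho → horufayerho   [pre-rhotic lowering]
  horufayerho (rule 4 does not apply)
  giving Vutuni horufayerho.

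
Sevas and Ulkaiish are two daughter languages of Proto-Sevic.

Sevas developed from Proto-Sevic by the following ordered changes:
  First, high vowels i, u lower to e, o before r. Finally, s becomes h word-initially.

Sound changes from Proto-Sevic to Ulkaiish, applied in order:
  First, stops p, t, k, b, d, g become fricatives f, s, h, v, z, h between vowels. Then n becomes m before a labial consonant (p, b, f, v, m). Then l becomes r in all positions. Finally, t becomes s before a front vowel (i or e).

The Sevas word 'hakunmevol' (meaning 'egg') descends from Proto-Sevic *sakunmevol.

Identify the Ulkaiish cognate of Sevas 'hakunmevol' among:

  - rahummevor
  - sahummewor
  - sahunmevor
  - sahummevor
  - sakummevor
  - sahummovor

Ulkaiish: *sakunmevol > sahunmevol > sahummevol > sahummevor  (by intervocalic lenition, nasal place assimilation, unconditioned shift)

sahummevor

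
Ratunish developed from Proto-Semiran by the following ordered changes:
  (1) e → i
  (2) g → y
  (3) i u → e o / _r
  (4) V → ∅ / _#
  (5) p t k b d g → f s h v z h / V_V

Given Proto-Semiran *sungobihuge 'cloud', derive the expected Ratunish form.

sunyovihuy

Ratunish: start from *sungobihuge.
  rule 1 (vowel merger): sungobihuge → sungobihugi
  rule 2 (unconditioned shift): sungobihugi → sunyobihuyi
  rule 3: no change — sunyobihuyi
  rule 4 (apocope): sunyobihuyi → sunyobihuy
  rule 5 (intervocalic lenition): sunyobihuy → sunyovihuy
  ⇒ Ratunish sunyovihuy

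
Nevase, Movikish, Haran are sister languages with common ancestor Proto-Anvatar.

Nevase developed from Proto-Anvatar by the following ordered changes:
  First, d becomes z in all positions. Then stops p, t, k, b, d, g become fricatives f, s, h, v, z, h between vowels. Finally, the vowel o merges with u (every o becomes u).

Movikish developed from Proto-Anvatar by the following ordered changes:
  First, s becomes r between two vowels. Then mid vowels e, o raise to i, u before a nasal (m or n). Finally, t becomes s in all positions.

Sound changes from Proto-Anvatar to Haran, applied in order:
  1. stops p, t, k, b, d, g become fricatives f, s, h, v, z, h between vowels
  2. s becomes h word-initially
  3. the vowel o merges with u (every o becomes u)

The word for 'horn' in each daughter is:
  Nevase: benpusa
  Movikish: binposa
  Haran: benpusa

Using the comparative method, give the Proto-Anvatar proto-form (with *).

*benpota

Position 2: Nevase has e, Movikish has i, Haran has e. Nevase preserves e here (none of its changes turn any other segment into e), so the proto-segment is *e.
Position 5: Nevase has u, Movikish has o, Haran has u. Movikish preserves o here (none of its changes turn any other segment into o), so the proto-segment is *o.
Position 6: Nevase has s, Movikish has s, Haran has s. Taking the neighbouring segments as reconstructed: Nevase s could go back to *t or *s; Movikish s can only go back to *t; Haran s could go back to *t or *s — the one source consistent with every daughter is *t.
The remaining positions agree across the daughters. Check the candidate against every language:
Nevase: *benpota
  benpota (rule 1 does not apply)
  benpota → benposa   [intervocalic lenition]
  benposa → benpusa   [vowel merger]
  giving Nevase benpusa.
Movikish: start from *benpota.
  rule 1: no change — benpota
  rule 2 (pre-nasal raising): benpota → binpota
  rule 3 (unconditioned shift): binpota → binposa
  ⇒ Movikish binposa
Haran: *benpota
  benpota → benposa   [intervocalic lenition]
  benposa (rule 2 does not apply)
  benposa → benpusa   [vowel merger]
  giving Haran benpusa.
No other proto-form is consistent with every reflex, so the reconstruction is *benpota.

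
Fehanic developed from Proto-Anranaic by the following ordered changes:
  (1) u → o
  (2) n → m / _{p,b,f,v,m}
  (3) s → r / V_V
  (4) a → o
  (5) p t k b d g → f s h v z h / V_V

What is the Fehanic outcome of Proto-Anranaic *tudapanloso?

tozofonloro

Fehanic: start from *tudapanloso.
  rule 1 (vowel merger): tudapanloso → todapanloso
  rule 2: no change — todapanloso
  rule 3 (rhotacism): todapanloso → todapanloro
  rule 4 (vowel merger): todapanloro → todoponloro
  rule 5 (intervocalic lenition): todoponloro → tozofonloro
  ⇒ Fehanic tozofonloro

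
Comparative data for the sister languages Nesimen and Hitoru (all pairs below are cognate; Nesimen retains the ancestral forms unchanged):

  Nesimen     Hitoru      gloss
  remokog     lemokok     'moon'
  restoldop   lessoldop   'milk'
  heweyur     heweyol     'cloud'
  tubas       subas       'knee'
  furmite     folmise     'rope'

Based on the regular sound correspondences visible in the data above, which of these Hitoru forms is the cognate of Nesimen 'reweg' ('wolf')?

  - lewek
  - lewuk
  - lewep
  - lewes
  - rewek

lewek

remokog ~ lemokok, restoldop ~ lessoldop — Nesimen r corresponds to Hitoru l word-initially before a front vowel.
remokog ~ lemokok — Nesimen g corresponds to Hitoru k word-finally.
Applying these to Nesimen 'reweg':
  reweg → leweg   (r→l word-initially before a front vowel)
  leweg → lewek   (g→k word-finally)
So the Hitoru cognate is 'lewek'.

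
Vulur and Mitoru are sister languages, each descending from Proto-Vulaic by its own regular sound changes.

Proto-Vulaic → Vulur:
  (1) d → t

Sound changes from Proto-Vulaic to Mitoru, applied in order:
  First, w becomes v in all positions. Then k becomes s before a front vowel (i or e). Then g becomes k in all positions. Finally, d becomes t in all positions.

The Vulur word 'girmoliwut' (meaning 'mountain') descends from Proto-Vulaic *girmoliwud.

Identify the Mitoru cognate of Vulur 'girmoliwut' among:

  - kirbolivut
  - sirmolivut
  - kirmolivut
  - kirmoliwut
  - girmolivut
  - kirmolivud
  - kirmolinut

kirmolivut

Mitoru: start from *girmoliwud.
  rule 1 (unconditioned shift): girmoliwud → girmolivud
  rule 2: no change — girmolivud
  rule 3 (unconditioned shift): girmolivud → kirmolivud
  rule 4 (unconditioned shift): kirmolivud → kirmolivut
  ⇒ Mitoru kirmolivut
The other candidates each miss or misapply at least one Mitoru change.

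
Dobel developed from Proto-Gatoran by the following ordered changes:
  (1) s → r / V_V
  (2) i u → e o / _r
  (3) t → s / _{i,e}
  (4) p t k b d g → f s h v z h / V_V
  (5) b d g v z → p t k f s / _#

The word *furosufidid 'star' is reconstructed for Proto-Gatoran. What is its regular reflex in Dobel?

fororufizit

Dobel: *furosufidid > furorufidid > fororufidid > fororufizid > fororufizit  (by rhotacism, pre-rhotic lowering, intervocalic lenition, final devoicing)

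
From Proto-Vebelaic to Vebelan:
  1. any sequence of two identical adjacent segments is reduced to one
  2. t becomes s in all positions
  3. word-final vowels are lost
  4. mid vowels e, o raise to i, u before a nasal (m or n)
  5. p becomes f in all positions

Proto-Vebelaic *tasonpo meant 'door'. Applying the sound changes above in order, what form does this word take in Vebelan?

sasunf

Vebelan: *tasonpo > sasonpo > sasonp > sasunp > sasunf  (by unconditioned shift, apocope, pre-nasal raising, unconditioned shift)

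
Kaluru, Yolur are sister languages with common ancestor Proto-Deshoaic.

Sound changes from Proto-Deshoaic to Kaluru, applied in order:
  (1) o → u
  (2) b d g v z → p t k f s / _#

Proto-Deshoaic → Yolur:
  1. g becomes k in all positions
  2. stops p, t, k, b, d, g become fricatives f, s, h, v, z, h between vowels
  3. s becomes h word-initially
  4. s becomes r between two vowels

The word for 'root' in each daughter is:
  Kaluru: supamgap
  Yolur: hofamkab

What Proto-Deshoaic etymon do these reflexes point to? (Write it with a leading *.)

Position 8: Kaluru has p, Yolur has b. Yolur preserves b here (none of its changes turn any other segment into b), so the proto-segment is *b.
Position 6: Kaluru has g, Yolur has k. Kaluru preserves g here (none of its changes turn any other segment into g), so the proto-segment is *g.
Position 1: Kaluru has s, Yolur has h. Taking the neighbouring segments as reconstructed: Kaluru s can only go back to *s; Yolur h could go back to *s or *h — the one source consistent with every daughter is *s.
Continuing position by position gives *sopamgab; check it forward:
Kaluru: *sopamgab > supamgab > supamgap  (by vowel merger, final devoicing)
Yolur: start from *sopamgab.
  rule 1 (unconditioned shift): sopamgab → sopamkab
  rule 2 (intervocalic lenition): sopamkab → sofamkab
  rule 3 (debuccalisation): sofamkab → hofamkab
  rule 4: no change — hofamkab
  ⇒ Yolur hofamkab
*sopamgab is the unique common source.

*sopamgab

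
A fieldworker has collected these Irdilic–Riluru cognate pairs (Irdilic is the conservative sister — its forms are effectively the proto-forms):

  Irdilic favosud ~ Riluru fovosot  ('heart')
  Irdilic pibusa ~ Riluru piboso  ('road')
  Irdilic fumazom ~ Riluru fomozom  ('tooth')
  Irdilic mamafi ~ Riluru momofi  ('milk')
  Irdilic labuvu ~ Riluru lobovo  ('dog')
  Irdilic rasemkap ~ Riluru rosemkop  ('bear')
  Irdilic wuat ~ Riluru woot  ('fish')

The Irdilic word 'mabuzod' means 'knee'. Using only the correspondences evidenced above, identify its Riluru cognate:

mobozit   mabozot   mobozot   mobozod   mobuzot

labuvu ~ lobovo — Irdilic a corresponds to Riluru o after a consonant, before a labial obstruent.
favosud ~ fovosot, pibusa ~ piboso — Irdilic u corresponds to Riluru o after a consonant, before a consonant other than r, m, n, p, b, f, v.
favosud ~ fovosot — Irdilic d corresponds to Riluru t word-finally.
Applying these to Irdilic 'mabuzod':
  mabuzod → mobuzod   (a→o after a consonant, before a labial obstruent)
  mobuzod → mobozod   (u→o after a consonant, before a consonant other than r, m, n, p, b, f, v)
  mobozod → mobozot   (d→t word-finally)
So the Riluru cognate is 'mobozot'.

mobozot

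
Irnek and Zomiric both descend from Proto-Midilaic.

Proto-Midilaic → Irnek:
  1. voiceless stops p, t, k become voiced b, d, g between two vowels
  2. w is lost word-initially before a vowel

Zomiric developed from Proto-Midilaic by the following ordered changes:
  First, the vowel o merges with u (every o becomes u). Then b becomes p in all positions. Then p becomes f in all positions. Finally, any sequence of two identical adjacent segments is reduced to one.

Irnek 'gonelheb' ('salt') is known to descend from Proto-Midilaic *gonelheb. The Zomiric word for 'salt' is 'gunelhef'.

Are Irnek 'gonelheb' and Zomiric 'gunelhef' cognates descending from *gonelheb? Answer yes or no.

yes

Derive the expected Zomiric reflex of *gonelheb:
Zomiric: start from *gonelheb.
  rule 1 (vowel merger): gonelheb → gunelheb
  rule 2 (unconditioned shift): gunelheb → gunelhep
  rule 3 (unconditioned shift): gunelhep → gunelhef
  rule 4: no change — gunelhef
  ⇒ Zomiric gunelhef
Zomiric 'gunelhef' matches the regular reflex exactly, so the pair is cognate.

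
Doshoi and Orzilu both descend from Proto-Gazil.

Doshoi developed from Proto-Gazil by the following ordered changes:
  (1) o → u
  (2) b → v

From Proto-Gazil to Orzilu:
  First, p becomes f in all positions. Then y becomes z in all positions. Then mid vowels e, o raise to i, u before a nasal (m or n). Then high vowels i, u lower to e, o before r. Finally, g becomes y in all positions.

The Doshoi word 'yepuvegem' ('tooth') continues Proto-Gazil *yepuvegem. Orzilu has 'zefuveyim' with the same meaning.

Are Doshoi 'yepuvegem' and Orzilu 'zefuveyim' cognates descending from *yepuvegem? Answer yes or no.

Derive the expected Orzilu reflex of *yepuvegem:
Orzilu: *yepuvegem
  yepuvegem → yefuvegem   [unconditioned shift]
  yefuvegem → zefuvegem   [unconditioned shift]
  zefuvegem → zefuvegim   [pre-nasal raising]
  zefuvegim (rule 4 does not apply)
  zefuvegim → zefuveyim   [unconditioned shift]
  giving Orzilu zefuveyim.
Orzilu 'zefuveyim' matches the regular reflex exactly, so the pair is cognate.

yes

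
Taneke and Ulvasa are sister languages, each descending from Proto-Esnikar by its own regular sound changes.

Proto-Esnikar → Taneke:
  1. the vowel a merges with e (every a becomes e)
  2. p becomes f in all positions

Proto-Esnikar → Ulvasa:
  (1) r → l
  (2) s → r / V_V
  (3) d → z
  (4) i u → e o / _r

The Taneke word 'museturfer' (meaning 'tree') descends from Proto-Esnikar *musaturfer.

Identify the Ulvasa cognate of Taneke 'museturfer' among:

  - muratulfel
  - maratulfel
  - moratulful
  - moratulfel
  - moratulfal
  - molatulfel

moratulfel

Ulvasa: *musaturfer > musatulfel > muratulfel > moratulfel  (by unconditioned shift, rhotacism, pre-rhotic lowering)
The other candidates each miss or misapply at least one Ulvasa change.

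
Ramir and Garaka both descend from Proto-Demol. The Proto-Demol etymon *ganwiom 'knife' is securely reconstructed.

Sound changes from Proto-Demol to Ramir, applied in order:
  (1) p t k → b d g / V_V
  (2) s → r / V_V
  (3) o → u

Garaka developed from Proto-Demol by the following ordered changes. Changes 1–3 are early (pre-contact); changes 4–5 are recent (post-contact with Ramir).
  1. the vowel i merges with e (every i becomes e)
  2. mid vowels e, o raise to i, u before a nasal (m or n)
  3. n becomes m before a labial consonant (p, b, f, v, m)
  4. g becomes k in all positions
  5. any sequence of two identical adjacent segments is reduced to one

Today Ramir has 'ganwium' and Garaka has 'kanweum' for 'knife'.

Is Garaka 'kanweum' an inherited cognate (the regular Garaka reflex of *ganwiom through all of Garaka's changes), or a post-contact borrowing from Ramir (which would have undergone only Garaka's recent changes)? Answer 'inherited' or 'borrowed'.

If inherited, *ganwiom would pass through all of Garaka's changes:
Garaka: *ganwiom
  ganwiom → ganweom   [vowel merger]
  ganweom → ganweum   [pre-nasal raising]
  ganweum (rule 3 does not apply)
  ganweum → kanweum   [unconditioned shift]
  kanweum (rule 5 does not apply)
  giving Garaka kanweum.
If borrowed from Ramir 'ganwium' after the early changes, it would undergo only the recent ones:
  rule 4 (unconditioned shift): ganwium → kanwium
  rule 5 (degemination): no change (kanwium)
  ⇒ as a loan: kanwium
Garaka 'kanweum' matches the inherited outcome exactly, so it is an inherited cognate, not a loan.

inherited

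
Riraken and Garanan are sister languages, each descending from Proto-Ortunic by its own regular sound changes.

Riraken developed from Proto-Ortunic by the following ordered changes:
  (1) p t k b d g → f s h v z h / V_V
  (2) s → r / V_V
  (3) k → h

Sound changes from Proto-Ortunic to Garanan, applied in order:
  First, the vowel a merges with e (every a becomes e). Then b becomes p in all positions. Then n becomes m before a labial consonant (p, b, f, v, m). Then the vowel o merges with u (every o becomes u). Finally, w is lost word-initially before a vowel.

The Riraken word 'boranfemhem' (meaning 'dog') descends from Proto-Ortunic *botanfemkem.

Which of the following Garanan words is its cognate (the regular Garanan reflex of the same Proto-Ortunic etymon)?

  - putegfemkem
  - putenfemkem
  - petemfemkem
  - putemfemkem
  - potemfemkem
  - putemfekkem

Garanan: *botanfemkem > botenfemkem > potenfemkem > potemfemkem > putemfemkem  (by vowel merger, unconditioned shift, nasal place assimilation, vowel merger)
Only 'putemfemkem' matches the regular Garanan development of *botanfemkem.

putemfemkem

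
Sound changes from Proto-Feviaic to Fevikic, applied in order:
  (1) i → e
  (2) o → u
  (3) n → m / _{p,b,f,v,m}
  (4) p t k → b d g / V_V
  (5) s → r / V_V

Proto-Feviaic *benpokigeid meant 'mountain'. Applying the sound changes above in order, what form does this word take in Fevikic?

Fevikic: *benpokigeid
  benpokigeid → benpokegeed   [vowel merger]
  benpokegeed → benpukegeed   [vowel merger]
  benpukegeed → bempukegeed   [nasal place assimilation]
  bempukegeed → bempugegeed   [intervocalic voicing]
  bempugegeed (rule 5 does not apply)
  giving Fevikic bempugegeed.

bempugegeed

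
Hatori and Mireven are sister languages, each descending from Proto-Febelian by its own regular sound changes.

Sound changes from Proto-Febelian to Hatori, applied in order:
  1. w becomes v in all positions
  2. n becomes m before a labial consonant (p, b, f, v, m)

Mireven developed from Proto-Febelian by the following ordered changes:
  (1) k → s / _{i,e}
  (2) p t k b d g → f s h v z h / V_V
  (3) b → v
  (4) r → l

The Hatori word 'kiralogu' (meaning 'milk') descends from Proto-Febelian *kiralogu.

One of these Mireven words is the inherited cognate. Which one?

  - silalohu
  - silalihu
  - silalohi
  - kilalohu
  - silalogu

Mireven: *kiralogu > siralogu > siralohu > silalohu  (by palatalisation, intervocalic lenition, unconditioned shift)
Among the options, 'silalohu' alone shows every Mireven change applied in order.

silalohu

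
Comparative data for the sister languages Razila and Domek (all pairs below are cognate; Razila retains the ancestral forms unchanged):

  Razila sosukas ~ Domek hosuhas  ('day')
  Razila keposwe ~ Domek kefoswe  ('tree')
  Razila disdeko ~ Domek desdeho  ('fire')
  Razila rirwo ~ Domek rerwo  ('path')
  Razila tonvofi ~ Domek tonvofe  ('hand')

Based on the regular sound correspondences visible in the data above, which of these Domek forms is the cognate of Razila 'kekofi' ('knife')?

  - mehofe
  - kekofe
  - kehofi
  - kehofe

kehofe

disdeko ~ desdeho — Razila k corresponds to Domek h between vowels (before a back vowel).
tonvofi ~ tonvofe — Razila i corresponds to Domek e word-finally.
Applying these to Razila 'kekofi':
  kekofi → kehofi   (k→h between vowels (before a back vowel))
  kehofi → kehofe   (i→e word-finally)
So the Domek cognate is 'kehofe'.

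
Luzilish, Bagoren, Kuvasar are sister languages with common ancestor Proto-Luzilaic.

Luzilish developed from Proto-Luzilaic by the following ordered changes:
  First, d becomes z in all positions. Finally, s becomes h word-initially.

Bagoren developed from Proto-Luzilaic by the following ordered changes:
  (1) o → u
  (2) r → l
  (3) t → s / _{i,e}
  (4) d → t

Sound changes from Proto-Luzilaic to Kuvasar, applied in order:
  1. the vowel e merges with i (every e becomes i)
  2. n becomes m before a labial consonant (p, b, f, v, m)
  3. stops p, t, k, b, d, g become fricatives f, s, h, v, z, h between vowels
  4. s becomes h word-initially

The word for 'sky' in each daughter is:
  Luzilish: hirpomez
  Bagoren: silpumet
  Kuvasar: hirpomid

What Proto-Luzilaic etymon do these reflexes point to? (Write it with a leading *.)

Position 5: Luzilish has o, Bagoren has u, Kuvasar has o. Luzilish preserves o here (none of its changes turn any other segment into o), so the proto-segment is *o.
Position 7: Luzilish has e, Bagoren has e, Kuvasar has i. Luzilish preserves e here (none of its changes turn any other segment into e), so the proto-segment is *e.
This points to *sirpomed. Verify forward in each daughter:
Luzilish: *sirpomed > sirpomez > hirpomez  (by unconditioned shift, debuccalisation)
Bagoren: start from *sirpomed.
  rule 1 (vowel merger): sirpomed → sirpumed
  rule 2 (unconditioned shift): sirpumed → silpumed
  rule 3: no change — silpumed
  rule 4 (unconditioned shift): silpumed → silpumet
  ⇒ Bagoren silpumet
Kuvasar: *sirpomed
  sirpomed → sirpomid   [vowel merger]
  sirpomid (rule 2 does not apply)
  sirpomid (rule 3 does not apply)
  sirpomid → hirpomid   [debuccalisation]
  giving Kuvasar hirpomid.
Only *sirpomed yields all of Luzilish hirpomez, Bagoren silpumet, Kuvasar hirpomid.

*sirpomed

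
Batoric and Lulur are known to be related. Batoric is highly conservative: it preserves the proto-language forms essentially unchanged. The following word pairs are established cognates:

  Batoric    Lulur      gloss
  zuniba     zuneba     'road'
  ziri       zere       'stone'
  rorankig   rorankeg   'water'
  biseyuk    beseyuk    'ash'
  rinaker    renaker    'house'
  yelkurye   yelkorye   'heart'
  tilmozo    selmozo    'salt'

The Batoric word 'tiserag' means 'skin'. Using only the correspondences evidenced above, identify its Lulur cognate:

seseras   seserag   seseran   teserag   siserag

seserag

tilmozo ~ selmozo — Batoric t corresponds to Lulur s word-initially before a front vowel.
rorankig ~ rorankeg, biseyuk ~ beseyuk — Batoric i corresponds to Lulur e after a consonant, before a consonant other than r, m, n, p, b, f, v.
Applying these to Batoric 'tiserag':
  tiserag → siserag   (t→s word-initially before a front vowel)
  siserag → seserag   (i→e after a consonant, before a consonant other than r, m, n, p, b, f, v)
So the Lulur cognate is 'seserag'.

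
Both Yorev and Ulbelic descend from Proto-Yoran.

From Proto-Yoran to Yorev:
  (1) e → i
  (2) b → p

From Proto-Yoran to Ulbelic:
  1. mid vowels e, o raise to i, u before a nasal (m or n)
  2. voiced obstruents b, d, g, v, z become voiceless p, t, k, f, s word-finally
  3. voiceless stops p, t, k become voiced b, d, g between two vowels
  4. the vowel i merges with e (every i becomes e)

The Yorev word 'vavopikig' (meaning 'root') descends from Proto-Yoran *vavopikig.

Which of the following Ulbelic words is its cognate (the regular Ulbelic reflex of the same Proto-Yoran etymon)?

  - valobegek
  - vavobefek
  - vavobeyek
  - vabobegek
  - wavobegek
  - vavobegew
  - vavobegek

vavobegek

Ulbelic: *vavopikig
  vavopikig (rule 1 does not apply)
  vavopikig → vavopikik   [final devoicing]
  vavopikik → vavobigik   [intervocalic voicing]
  vavobigik → vavobegek   [vowel merger]
  giving Ulbelic vavobegek.
The other candidates each miss or misapply at least one Ulbelic change.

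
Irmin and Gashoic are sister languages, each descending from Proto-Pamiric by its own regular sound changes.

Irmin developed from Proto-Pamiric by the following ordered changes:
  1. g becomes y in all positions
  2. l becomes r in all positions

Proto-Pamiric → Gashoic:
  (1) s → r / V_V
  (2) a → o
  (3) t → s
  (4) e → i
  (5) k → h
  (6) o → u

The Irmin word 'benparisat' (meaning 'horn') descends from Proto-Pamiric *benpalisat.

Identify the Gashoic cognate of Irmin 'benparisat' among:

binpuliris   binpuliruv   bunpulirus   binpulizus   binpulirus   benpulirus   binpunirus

binpulirus

Gashoic: *benpalisat
  benpalisat → benpalirat   [rhotacism]
  benpalirat → benpolirot   [vowel merger]
  benpolirot → benpoliros   [unconditioned shift]
  benpoliros → binpoliros   [vowel merger]
  binpoliros (rule 5 does not apply)
  binpoliros → binpulirus   [vowel merger]
  giving Gashoic binpulirus.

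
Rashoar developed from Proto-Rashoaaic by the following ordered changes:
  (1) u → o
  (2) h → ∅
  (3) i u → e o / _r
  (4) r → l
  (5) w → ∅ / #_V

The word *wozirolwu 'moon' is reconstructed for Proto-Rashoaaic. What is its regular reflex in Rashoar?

ozelolwo

Rashoar: start from *wozirolwu.
  rule 1 (vowel merger): wozirolwu → wozirolwo
  rule 2: no change — wozirolwo
  rule 3 (pre-rhotic lowering): wozirolwo → wozerolwo
  rule 4 (unconditioned shift): wozerolwo → wozelolwo
  rule 5 (glide loss): wozelolwo → ozelolwo
  ⇒ Rashoar ozelolwo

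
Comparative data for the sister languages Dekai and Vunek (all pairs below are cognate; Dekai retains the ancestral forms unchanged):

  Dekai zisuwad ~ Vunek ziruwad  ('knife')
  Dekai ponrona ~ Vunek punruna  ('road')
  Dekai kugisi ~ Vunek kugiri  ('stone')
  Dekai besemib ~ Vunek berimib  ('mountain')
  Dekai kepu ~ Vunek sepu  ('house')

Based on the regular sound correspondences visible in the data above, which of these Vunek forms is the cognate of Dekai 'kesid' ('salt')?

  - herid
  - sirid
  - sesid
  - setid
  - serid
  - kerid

serid

kepu ~ sepu — Dekai k corresponds to Vunek s word-initially before a front vowel.
kugisi ~ kugiri — Dekai s corresponds to Vunek r between vowels (before a front vowel).
Applying these to Dekai 'kesid':
  kesid → sesid   (k→s word-initially before a front vowel)
  sesid → serid   (s→r between vowels (before a front vowel))
So the Vunek cognate is 'serid'.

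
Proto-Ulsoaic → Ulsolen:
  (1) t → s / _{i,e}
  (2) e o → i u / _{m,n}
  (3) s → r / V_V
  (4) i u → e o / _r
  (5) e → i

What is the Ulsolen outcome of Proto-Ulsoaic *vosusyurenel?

Ulsolen: start from *vosusyurenel.
  rule 1: no change — vosusyurenel
  rule 2 (pre-nasal raising): vosusyurenel → vosusyurinel
  rule 3 (rhotacism): vosusyurinel → vorusyurinel
  rule 4 (pre-rhotic lowering): vorusyurinel → vorusyorinel
  rule 5 (vowel merger): vorusyorinel → vorusyorinil
  ⇒ Ulsolen vorusyorinil

vorusyorinil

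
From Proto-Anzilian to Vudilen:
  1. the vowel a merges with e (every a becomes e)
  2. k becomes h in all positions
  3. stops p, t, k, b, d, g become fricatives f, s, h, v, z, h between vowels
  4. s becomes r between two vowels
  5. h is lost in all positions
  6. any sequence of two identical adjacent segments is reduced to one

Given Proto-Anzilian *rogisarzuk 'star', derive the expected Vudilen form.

roirerzu

Vudilen: *rogisarzuk > rogiserzuk > rogiserzuh > rohiserzuh > rohirerzuh > roirerzu  (by vowel merger, unconditioned shift, intervocalic lenition, rhotacism, h-loss)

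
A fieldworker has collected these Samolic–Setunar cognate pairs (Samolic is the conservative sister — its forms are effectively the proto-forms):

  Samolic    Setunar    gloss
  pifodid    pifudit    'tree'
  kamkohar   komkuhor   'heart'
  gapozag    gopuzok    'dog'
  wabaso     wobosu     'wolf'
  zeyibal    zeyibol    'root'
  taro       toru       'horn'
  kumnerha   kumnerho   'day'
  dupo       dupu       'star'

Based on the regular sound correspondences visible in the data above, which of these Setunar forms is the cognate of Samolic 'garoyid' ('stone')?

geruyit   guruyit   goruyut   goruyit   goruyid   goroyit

goruyit

kamkohar ~ komkuhor, taro ~ toru — Samolic a corresponds to Setunar o after a consonant, before r.
pifodid ~ pifudit, kamkohar ~ komkuhor — Samolic o corresponds to Setunar u after a consonant, before a consonant other than r, m, n, p, b, f, v.
pifodid ~ pifudit — Samolic d corresponds to Setunar t word-finally.
Applying these to Samolic 'garoyid':
  garoyid → goroyid   (a→o after a consonant, before r)
  goroyid → goruyid   (o→u after a consonant, before a consonant other than r, m, n, p, b, f, v)
  goruyid → goruyit   (d→t word-finally)
So the Setunar cognate is 'goruyit'.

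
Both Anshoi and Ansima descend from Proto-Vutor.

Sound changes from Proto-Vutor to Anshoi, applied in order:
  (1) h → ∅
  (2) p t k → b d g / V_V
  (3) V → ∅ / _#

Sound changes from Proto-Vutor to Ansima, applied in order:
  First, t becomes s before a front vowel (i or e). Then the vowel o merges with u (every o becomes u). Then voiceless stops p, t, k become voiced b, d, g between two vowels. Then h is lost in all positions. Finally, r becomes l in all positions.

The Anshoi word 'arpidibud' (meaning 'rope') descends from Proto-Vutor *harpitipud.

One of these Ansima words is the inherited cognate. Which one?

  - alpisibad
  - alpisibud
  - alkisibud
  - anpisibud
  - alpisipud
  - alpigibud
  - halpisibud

alpisibud

Ansima: *harpitipud > harpisipud > harpisibud > arpisibud > alpisibud  (by palatalisation, intervocalic voicing, h-loss, unconditioned shift)
The other candidates each miss or misapply at least one Ansima change.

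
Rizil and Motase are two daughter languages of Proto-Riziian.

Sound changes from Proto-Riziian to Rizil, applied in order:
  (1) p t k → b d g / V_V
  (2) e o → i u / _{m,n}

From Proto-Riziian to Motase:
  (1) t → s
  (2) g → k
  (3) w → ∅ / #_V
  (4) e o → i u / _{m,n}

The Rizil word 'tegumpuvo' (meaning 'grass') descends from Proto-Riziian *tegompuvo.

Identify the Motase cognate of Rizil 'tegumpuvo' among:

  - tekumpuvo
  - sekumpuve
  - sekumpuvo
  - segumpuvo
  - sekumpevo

sekumpuvo

Motase: start from *tegompuvo.
  rule 1 (unconditioned shift): tegompuvo → segompuvo
  rule 2 (unconditioned shift): segompuvo → sekompuvo
  rule 3: no change — sekompuvo
  rule 4 (pre-nasal raising): sekompuvo → sekumpuvo
  ⇒ Motase sekumpuvo
Among the options, 'sekumpuvo' alone shows every Motase change applied in order.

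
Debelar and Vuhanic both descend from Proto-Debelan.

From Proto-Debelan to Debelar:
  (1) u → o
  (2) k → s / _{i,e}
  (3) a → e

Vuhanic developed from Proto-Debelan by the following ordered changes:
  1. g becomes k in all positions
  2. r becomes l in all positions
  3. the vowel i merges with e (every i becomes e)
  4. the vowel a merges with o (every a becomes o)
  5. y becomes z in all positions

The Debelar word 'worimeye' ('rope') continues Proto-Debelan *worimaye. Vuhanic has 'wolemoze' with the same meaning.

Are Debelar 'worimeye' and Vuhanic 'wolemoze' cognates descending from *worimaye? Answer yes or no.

Derive the expected Vuhanic reflex of *worimaye:
Vuhanic: *worimaye
  worimaye (rule 1 does not apply)
  worimaye → wolimaye   [unconditioned shift]
  wolimaye → wolemaye   [vowel merger]
  wolemaye → wolemoye   [vowel merger]
  wolemoye → wolemoze   [unconditioned shift]
  giving Vuhanic wolemoze.
Vuhanic 'wolemoze' matches the regular reflex exactly, so the pair is cognate.

yes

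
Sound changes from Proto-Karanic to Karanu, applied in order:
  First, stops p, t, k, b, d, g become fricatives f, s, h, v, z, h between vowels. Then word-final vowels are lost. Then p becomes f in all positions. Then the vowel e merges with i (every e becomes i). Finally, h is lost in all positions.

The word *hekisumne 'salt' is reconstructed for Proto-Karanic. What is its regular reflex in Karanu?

iisumn

Karanu: *hekisumne > hehisumne > hehisumn > hihisumn > iisumn  (by intervocalic lenition, apocope, vowel merger, h-loss)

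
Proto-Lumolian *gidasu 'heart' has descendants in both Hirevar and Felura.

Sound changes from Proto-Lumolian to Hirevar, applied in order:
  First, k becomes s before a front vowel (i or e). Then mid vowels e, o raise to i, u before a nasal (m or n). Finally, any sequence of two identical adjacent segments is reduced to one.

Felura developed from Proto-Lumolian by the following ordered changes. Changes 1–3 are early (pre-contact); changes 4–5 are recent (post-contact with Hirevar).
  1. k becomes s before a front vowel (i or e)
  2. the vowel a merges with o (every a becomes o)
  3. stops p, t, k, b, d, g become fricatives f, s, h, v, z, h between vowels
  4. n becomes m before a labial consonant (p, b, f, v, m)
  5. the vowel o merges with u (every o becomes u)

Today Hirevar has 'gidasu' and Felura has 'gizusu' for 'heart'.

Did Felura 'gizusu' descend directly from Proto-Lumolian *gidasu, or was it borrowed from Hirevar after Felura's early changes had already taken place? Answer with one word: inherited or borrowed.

inherited

If inherited, *gidasu would pass through all of Felura's changes:
Felura: *gidasu
  gidasu (rule 1 does not apply)
  gidasu → gidosu   [vowel merger]
  gidosu → gizosu   [intervocalic lenition]
  gizosu (rule 4 does not apply)
  gizosu → gizusu   [vowel merger]
  giving Felura gizusu.
If borrowed from Hirevar 'gidasu' after the early changes, it would undergo only the recent ones:
  rule 4 (nasal place assimilation): no change (gidasu)
  rule 5 (vowel merger): no change (gidasu)
  ⇒ as a loan: gidasu
Felura 'gizusu' matches the inherited outcome exactly, so it is an inherited cognate, not a loan.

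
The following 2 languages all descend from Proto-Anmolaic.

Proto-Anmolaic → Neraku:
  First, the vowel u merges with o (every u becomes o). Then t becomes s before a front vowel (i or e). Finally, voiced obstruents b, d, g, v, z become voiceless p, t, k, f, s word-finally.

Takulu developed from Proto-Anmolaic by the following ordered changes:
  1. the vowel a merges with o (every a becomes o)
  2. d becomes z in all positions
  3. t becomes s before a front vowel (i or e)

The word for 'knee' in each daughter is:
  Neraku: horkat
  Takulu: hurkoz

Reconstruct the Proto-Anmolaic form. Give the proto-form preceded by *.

*hurkad

Position 2: Neraku has o, Takulu has u. Takulu preserves u here (none of its changes turn any other segment into u), so the proto-segment is *u.
Position 6: Neraku has t, Takulu has z. Taking the neighbouring segments as reconstructed: Neraku t could go back to *t or *d; Takulu z could go back to *d or *z — the one source consistent with every daughter is *d.
Position 5: Neraku has a, Takulu has o. Neraku preserves a here (none of its changes turn any other segment into a), so the proto-segment is *a.
The remaining positions agree across the daughters. Check the candidate against every language:
Neraku: *hurkad
  hurkad → horkad   [vowel merger]
  horkad (rule 2 does not apply)
  horkad → horkat   [final devoicing]
  giving Neraku horkat.
Takulu: *hurkad
  hurkad → hurkod   [vowel merger]
  hurkod → hurkoz   [unconditioned shift]
  hurkoz (rule 3 does not apply)
  giving Takulu hurkoz.
*hurkad is the unique common source.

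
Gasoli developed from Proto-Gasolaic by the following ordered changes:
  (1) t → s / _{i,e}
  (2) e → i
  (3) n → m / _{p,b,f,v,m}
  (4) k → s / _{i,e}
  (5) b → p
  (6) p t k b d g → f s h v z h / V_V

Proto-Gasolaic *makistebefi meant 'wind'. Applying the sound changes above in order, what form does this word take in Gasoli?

Gasoli: *makistebefi > makissebefi > makissibifi > masissibifi > masissipifi > masissififi  (by palatalisation, vowel merger, palatalisation, unconditioned shift, intervocalic lenition)

masissififi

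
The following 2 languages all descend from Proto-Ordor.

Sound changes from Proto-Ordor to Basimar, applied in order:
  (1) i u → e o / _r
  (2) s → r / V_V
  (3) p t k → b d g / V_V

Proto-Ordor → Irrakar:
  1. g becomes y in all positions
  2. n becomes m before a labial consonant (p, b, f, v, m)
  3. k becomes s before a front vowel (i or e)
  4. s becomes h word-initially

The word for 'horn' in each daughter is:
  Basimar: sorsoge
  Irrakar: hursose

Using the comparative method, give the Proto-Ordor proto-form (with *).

*sursoke

Position 1: Basimar has s, Irrakar has h. Basimar preserves s here (none of its changes turn any other segment into s), so the proto-segment is *s.
Position 6: Basimar has g, Irrakar has s. Taking the neighbouring segments as reconstructed: Basimar g could go back to *k or *g; Irrakar s could go back to *k or *s — the one source consistent with every daughter is *k.
Continuing position by position gives *sursoke; check it forward:
Basimar: start from *sursoke.
  rule 1 (pre-rhotic lowering): sursoke → sorsoke
  rule 2: no change — sorsoke
  rule 3 (intervocalic voicing): sorsoke → sorsoge
  ⇒ Basimar sorsoge
Irrakar: start from *sursoke.
  rule 1: no change — sursoke
  rule 2: no change — sursoke
  rule 3 (palatalisation): sursoke → sursose
  rule 4 (debuccalisation): sursose → hursose
  ⇒ Irrakar hursose
No other proto-form is consistent with every reflex, so the reconstruction is *sursoke.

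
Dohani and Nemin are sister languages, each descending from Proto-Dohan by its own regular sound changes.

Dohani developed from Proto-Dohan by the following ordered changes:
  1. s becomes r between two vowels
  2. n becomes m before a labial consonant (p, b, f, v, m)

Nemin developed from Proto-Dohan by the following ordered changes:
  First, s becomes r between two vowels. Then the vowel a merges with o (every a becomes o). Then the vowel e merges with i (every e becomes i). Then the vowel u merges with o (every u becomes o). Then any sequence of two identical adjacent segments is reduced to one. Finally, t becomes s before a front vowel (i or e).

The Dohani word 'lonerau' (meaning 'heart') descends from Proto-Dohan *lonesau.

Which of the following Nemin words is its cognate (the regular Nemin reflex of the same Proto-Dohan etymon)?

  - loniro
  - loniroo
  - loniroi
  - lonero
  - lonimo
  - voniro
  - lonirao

Nemin: start from *lonesau.
  rule 1 (rhotacism): lonesau → lonerau
  rule 2 (vowel merger): lonerau → lonerou
  rule 3 (vowel merger): lonerou → lonirou
  rule 4 (vowel merger): lonirou → loniroo
  rule 5 (degemination): loniroo → loniro
  rule 6: no change — loniro
  ⇒ Nemin loniro

loniro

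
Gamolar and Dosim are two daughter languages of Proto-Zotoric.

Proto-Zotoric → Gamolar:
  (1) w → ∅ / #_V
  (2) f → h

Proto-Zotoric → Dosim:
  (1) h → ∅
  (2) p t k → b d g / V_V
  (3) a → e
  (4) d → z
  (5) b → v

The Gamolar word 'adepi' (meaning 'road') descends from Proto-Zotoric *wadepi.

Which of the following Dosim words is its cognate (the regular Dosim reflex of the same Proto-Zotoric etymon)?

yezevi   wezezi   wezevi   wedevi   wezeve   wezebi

Dosim: start from *wadepi.
  rule 1: no change — wadepi
  rule 2 (intervocalic voicing): wadepi → wadebi
  rule 3 (vowel merger): wadebi → wedebi
  rule 4 (unconditioned shift): wedebi → wezebi
  rule 5 (unconditioned shift): wezebi → wezevi
  ⇒ Dosim wezevi
Among the options, 'wezevi' alone shows every Dosim change applied in order.

wezevi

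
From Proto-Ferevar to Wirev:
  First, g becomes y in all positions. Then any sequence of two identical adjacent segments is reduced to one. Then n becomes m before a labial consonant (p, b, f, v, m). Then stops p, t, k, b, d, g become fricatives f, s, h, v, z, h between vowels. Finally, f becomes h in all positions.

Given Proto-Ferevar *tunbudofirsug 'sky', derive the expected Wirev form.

Wirev: *tunbudofirsug
  tunbudofirsug → tunbudofirsuy   [unconditioned shift]
  tunbudofirsuy (rule 2 does not apply)
  tunbudofirsuy → tumbudofirsuy   [nasal place assimilation]
  tumbudofirsuy → tumbuzofirsuy   [intervocalic lenition]
  tumbuzofirsuy → tumbuzohirsuy   [unconditioned shift]
  giving Wirev tumbuzohirsuy.

tumbuzohirsuy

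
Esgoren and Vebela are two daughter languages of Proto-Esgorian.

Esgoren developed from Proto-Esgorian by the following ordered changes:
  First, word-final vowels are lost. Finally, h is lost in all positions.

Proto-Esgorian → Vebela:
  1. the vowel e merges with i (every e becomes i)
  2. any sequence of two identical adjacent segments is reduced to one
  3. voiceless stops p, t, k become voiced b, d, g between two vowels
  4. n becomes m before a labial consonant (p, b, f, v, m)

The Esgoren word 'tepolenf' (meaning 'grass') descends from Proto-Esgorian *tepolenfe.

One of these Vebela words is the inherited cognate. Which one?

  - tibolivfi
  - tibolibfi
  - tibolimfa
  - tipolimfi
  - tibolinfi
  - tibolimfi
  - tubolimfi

tibolimfi

Vebela: *tepolenfe > tipolinfi > tibolinfi > tibolimfi  (by vowel merger, intervocalic voicing, nasal place assimilation)
The other candidates each miss or misapply at least one Vebela change.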